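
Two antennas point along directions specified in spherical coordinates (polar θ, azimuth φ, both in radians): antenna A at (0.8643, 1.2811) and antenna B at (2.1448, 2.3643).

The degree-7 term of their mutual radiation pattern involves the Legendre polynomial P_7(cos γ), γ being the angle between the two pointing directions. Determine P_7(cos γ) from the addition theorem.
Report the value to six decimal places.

0.113529

Term-by-term m-sum for l=7 (normalisation 4π/15 = 0.837758):
  term(m=-7) = +0.002909-0.010448i   from Y*(Ω₁)=-0.066103+0.032511i, Y(Ω₂)=-0.098036+0.109843i
  term(m=-6) = -0.081849+0.017961i   from Y*(Ω₁)=+0.039191+0.231950i, Y(Ω₂)=+0.017317+0.355797i
  term(m=-5) = +0.117501+0.138484i   from Y*(Ω₁)=+0.415297+0.051052i, Y(Ω₂)=+0.319102+0.294232i
  term(m=-4) = +0.024174-0.060596i   from Y*(Ω₁)=+0.158284-0.362185i, Y(Ω₂)=+0.164968-0.005350i
  term(m=-3) = +0.007442-0.000807i   from Y*(Ω₁)=-0.021665-0.018312i, Y(Ω₂)=-0.182007+0.191081i
  term(m=-2) = +0.058874+0.086873i   from Y*(Ω₁)=+0.293084-0.191765i, Y(Ω₂)=+0.004857+0.299589i
  term(m=-1) = -0.013216+0.024922i   from Y*(Ω₁)=-0.054278-0.182089i, Y(Ω₂)=-0.105828-0.104126i
  term(m=+0) = -0.096156+0.000000i   from Y*(Ω₁)=+0.300595-0.000000i, Y(Ω₂)=-0.319887+0.000000i
  term(m=+1) = -0.013216-0.024922i   from Y*(Ω₁)=+0.054278-0.182089i, Y(Ω₂)=+0.105828-0.104126i
  term(m=+2) = +0.058874-0.086873i   from Y*(Ω₁)=+0.293084+0.191765i, Y(Ω₂)=+0.004857-0.299589i
  term(m=+3) = +0.007442+0.000807i   from Y*(Ω₁)=+0.021665-0.018312i, Y(Ω₂)=+0.182007+0.191081i
  term(m=+4) = +0.024174+0.060596i   from Y*(Ω₁)=+0.158284+0.362185i, Y(Ω₂)=+0.164968+0.005350i
  term(m=+5) = +0.117501-0.138484i   from Y*(Ω₁)=-0.415297+0.051052i, Y(Ω₂)=-0.319102+0.294232i
  term(m=+6) = -0.081849-0.017961i   from Y*(Ω₁)=+0.039191-0.231950i, Y(Ω₂)=+0.017317-0.355797i
  term(m=+7) = +0.002909+0.010448i   from Y*(Ω₁)=+0.066103+0.032511i, Y(Ω₂)=+0.098036+0.109843i
Total Σ_m = +0.135516-0.000000i. Multiply by 0.837758: +0.113529-0.000000i. P_7(cos γ) = 0.113529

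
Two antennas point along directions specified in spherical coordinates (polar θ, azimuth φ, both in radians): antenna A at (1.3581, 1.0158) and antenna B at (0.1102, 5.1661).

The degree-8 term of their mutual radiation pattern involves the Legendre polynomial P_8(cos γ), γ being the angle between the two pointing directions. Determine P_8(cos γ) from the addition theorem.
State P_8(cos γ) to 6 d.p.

Expand P_8 via completeness: Σ_{m} conj(Y_{8,m}) at Ω₁ times Y_{8,m} at Ω₂ —
  [-8]  conj(Y_{8,-8})(Ω₁) = -0.11557 + 0.41368j ; Y_{8,-8}(Ω₂) = -0.00000 + 0.00000j ; Δ = -0.00000 - 0.00000j
  [-7]  conj(Y_{8,-7})(Ω₁) = 0.25111 + 0.27315j ; Y_{8,-7}(Ω₂) = 0.00000 + 0.00000j ; Δ = -0.00000 + 0.00000j
  [-6]  conj(Y_{8,-6})(Ω₁) = -0.10693 + 0.02039j ; Y_{8,-6}(Ω₂) = 0.00001 + 0.00000j ; Δ = -0.00000 - 0.00000j
  [-5]  conj(Y_{8,-5})(Ω₁) = -0.12801 + 0.33338j ; Y_{8,-5}(Ω₂) = 0.00012 - 0.00010j ; Δ = 0.00002 + 0.00005j
  [-4]  conj(Y_{8,-4})(Ω₁) = 0.00551 + 0.00726j ; Y_{8,-4}(Ω₂) = -0.00046 - 0.00186j ; Δ = 0.00001 - 0.00001j
  [-3]  conj(Y_{8,-3})(Ω₁) = -0.32896 + 0.03108j ; Y_{8,-3}(Ω₂) = -0.01737 - 0.00370j ; Δ = 0.00583 + 0.00068j
  [-2]  conj(Y_{8,-2})(Ω₁) = -0.02730 + 0.05499j ; Y_{8,-2}(Ω₂) = -0.07186 + 0.09195j ; Δ = -0.00309 - 0.00646j
  [-1]  conj(Y_{8,-1})(Ω₁) = -0.16572 - 0.26730j ; Y_{8,-1}(Ω₂) = 0.21345 + 0.43771j ; Δ = 0.08163 - 0.12959j
  [+0]  conj(Y_{8,0})(Ω₁) = -0.07655 + 0.00000j ; Y_{8,0}(Ω₂) = 0.92230 + 0.00000j ; Δ = -0.07060 + 0.00000j
  [+1]  conj(Y_{8,1})(Ω₁) = 0.16572 - 0.26730j ; Y_{8,1}(Ω₂) = -0.21345 + 0.43771j ; Δ = 0.08163 + 0.12959j
  [+2]  conj(Y_{8,2})(Ω₁) = -0.02730 - 0.05499j ; Y_{8,2}(Ω₂) = -0.07186 - 0.09195j ; Δ = -0.00309 + 0.00646j
  [+3]  conj(Y_{8,3})(Ω₁) = 0.32896 + 0.03108j ; Y_{8,3}(Ω₂) = 0.01737 - 0.00370j ; Δ = 0.00583 - 0.00068j
  [+4]  conj(Y_{8,4})(Ω₁) = 0.00551 - 0.00726j ; Y_{8,4}(Ω₂) = -0.00046 + 0.00186j ; Δ = 0.00001 + 0.00001j
  [+5]  conj(Y_{8,5})(Ω₁) = 0.12801 + 0.33338j ; Y_{8,5}(Ω₂) = -0.00012 - 0.00010j ; Δ = 0.00002 - 0.00005j
  [+6]  conj(Y_{8,6})(Ω₁) = -0.10693 - 0.02039j ; Y_{8,6}(Ω₂) = 0.00001 - 0.00000j ; Δ = -0.00000 + 0.00000j
  [+7]  conj(Y_{8,7})(Ω₁) = -0.25111 + 0.27315j ; Y_{8,7}(Ω₂) = -0.00000 + 0.00000j ; Δ = -0.00000 - 0.00000j
  [+8]  conj(Y_{8,8})(Ω₁) = -0.11557 - 0.41368j ; Y_{8,8}(Ω₂) = -0.00000 - 0.00000j ; Δ = -0.00000 + 0.00000j
Σ over m = 0.09818 + 0.00000j; ×(4π/17) → 0.07257 + 0.00000j. Real part: 0.072571

0.072571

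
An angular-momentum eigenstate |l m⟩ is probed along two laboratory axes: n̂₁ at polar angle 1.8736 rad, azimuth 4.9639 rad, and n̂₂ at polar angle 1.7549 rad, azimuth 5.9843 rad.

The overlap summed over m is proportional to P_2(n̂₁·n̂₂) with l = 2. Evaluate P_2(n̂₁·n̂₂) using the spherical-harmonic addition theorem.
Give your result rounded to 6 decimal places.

-0.053837

Expand P_2 via completeness: Σ_{m} conj(Y_{2,m}) at Ω₁ times Y_{2,m} at Ω₂ —
  m=-2: Y*=-0.30833 - 0.16965j  Y=0.30859 + 0.21011j  product -0.05950 - 0.11714j
  m=-1: Y*=-0.05472 + 0.21297j  Y=-0.13287 - 0.04094j  product 0.01599 - 0.02606j
  m=+0: Y*=-0.23126 + 0.00000j  Y=-0.28368 + 0.00000j  product 0.06560 + 0.00000j
  m=+1: Y*=0.05472 + 0.21297j  Y=0.13287 - 0.04094j  product 0.01599 + 0.02606j
  m=+2: Y*=-0.30833 + 0.16965j  Y=0.30859 - 0.21011j  product -0.05950 + 0.11714j
Accumulated sum -0.02142 - 0.00000j; after 4π/(2l+1) scaling, -0.05384 - 0.00000j ⇒ P_2 = -0.053837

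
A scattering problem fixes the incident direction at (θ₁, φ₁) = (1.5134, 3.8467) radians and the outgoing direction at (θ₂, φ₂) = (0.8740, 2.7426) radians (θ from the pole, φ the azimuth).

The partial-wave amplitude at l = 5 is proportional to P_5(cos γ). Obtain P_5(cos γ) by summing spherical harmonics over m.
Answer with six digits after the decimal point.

Expand P_5 via completeness: Σ_{m} conj(Y_{5,m}) at Ω₁ times Y_{5,m} at Ω₂ —
  m=-5: (0.426809, 0.172428) × (0.050673, -0.112213) = (0.040976, -0.039156)  (running Σ = (0.040976, -0.039156))
  m=-4: (-0.079365, 0.026403) × (-0.008201, 0.325716) = (-0.007949, -0.026067)  (running Σ = (0.033027, -0.065223))
  m=-3: (-0.173038, 0.285731) × (-0.154231, -0.393183) = (0.139032, 0.023967)  (running Σ = (0.172060, -0.041256))
  m=-2: (-0.015341, -0.094709) × (0.105211, 0.107893) = (0.008604, -0.011620)  (running Σ = (0.180664, -0.052876))
  m=-1: (-0.232343, -0.197737) × (0.272466, 0.114873) = (-0.040591, -0.080567)  (running Σ = (0.140073, -0.133442))
  m=0: (0.099092, -0.000000) × (-0.235943, 0.000000) = (-0.023380, 0.000000)  (running Σ = (0.116693, -0.133442))
  m=1: (0.232343, -0.197737) × (-0.272466, 0.114873) = (-0.040591, 0.080567)  (running Σ = (0.076103, -0.052876))
  m=2: (-0.015341, 0.094709) × (0.105211, -0.107893) = (0.008604, 0.011620)  (running Σ = (0.084707, -0.041256))
  m=3: (0.173038, 0.285731) × (0.154231, -0.393183) = (0.139032, -0.023967)  (running Σ = (0.223739, -0.065223))
  m=4: (-0.079365, -0.026403) × (-0.008201, -0.325716) = (-0.007949, 0.026067)  (running Σ = (0.215790, -0.039156))
  m=5: (-0.426809, 0.172428) × (-0.050673, -0.112213) = (0.040976, 0.039156)  (running Σ = (0.256767, 0.000000))
Σ over m = (0.256767, 0.000000); ×(4π/11) → (0.293330, 0.000000). Real part: 0.293330

0.293330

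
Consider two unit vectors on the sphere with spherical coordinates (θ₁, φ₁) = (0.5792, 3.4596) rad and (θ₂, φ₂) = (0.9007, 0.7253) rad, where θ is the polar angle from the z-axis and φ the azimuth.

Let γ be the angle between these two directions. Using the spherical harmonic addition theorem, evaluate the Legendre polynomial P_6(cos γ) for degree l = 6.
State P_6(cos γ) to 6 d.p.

Addition theorem: P_6(cos γ) = (4π/13) Σ_m Y*_{lm}(Ω₁) Y_{lm}(Ω₂), m = −6…6:
  term(m=-6) = -0.001115-0.000935i   from Y*(Ω₁)=-0.004299+0.012259i, Y(Ω₂)=-0.039508+0.104775i
  term(m=-5) = +0.009497+0.018898i   from Y*(Ω₁)=+0.001324-0.068794i, Y(Ω₂)=-0.271940+0.143276i
  term(m=-4) = -0.005469-0.093577i   from Y*(Ω₁)=+0.063196+0.205192i, Y(Ω₂)=-0.424033-0.103944i
  term(m=-3) = -0.034807+0.095675i   from Y*(Ω₁)=-0.243255-0.343072i, Y(Ω₂)=-0.137707-0.199098i
  term(m=-2) = -0.063410+0.067224i   from Y*(Ω₁)=+0.359628+0.265538i, Y(Ω₂)=-0.024787+0.205228i
  term(m=-1) = +0.010194-0.004398i   from Y*(Ω₁)=-0.031645-0.010417i, Y(Ω₂)=-0.249378+0.221071i
  term(m=+0) = -0.050567-0.000000i   from Y*(Ω₁)=-0.420544-0.000000i, Y(Ω₂)=+0.120241+0.000000i
  term(m=+1) = +0.010194+0.004398i   from Y*(Ω₁)=+0.031645-0.010417i, Y(Ω₂)=+0.249378+0.221071i
  term(m=+2) = -0.063410-0.067224i   from Y*(Ω₁)=+0.359628-0.265538i, Y(Ω₂)=-0.024787-0.205228i
  term(m=+3) = -0.034807-0.095675i   from Y*(Ω₁)=+0.243255-0.343072i, Y(Ω₂)=+0.137707-0.199098i
  term(m=+4) = -0.005469+0.093577i   from Y*(Ω₁)=+0.063196-0.205192i, Y(Ω₂)=-0.424033+0.103944i
  term(m=+5) = +0.009497-0.018898i   from Y*(Ω₁)=-0.001324-0.068794i, Y(Ω₂)=+0.271940+0.143276i
  term(m=+6) = -0.001115+0.000935i   from Y*(Ω₁)=-0.004299-0.012259i, Y(Ω₂)=-0.039508-0.104775i
Accumulated sum -0.220786+0.000000i; after 4π/(2l+1) scaling, -0.213421+0.000000i ⇒ P_6 = -0.213421

-0.213421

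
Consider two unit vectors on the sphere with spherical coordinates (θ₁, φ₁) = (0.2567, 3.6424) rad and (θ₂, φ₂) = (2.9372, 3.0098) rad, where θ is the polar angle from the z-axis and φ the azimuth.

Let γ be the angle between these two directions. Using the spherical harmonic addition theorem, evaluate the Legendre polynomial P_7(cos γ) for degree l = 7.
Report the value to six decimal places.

0.347291

Term-by-term m-sum for l=7 (normalisation 4π/15 = 0.837758):
  [-7]  conj(Y_{7,-7})(Ω₁) = 0.00003 + 0.00001j ; Y_{7,-7}(Ω₂) = -0.00000 - 0.00001j ; Δ = -0.00000 - 0.00000j
  [-6]  conj(Y_{7,-6})(Ω₁) = -0.00048 + 0.00007j ; Y_{7,-6}(Ω₂) = -0.00009 - 0.00009j ; Δ = 0.00000 + 0.00000j
  [-5]  conj(Y_{7,-5})(Ω₁) = 0.00347 - 0.00257j ; Y_{7,-5}(Ω₂) = -0.00115 - 0.00089j ; Δ = -0.00001 - 0.00000j
  [-4]  conj(Y_{7,-4})(Ω₁) = -0.01132 + 0.02453j ; Y_{7,-4}(Ω₂) = -0.00998 - 0.00581j ; Δ = 0.00026 - 0.00018j
  [-3]  conj(Y_{7,-3})(Ω₁) = -0.00822 - 0.11997j ; Y_{7,-3}(Ω₂) = -0.06077 - 0.02536j ; Δ = -0.00254 + 0.00750j
  [-2]  conj(Y_{7,-2})(Ω₁) = 0.19583 + 0.30608j ; Y_{7,-2}(Ω₂) = -0.24979 - 0.06741j ; Δ = -0.02828 - 0.08965j
  [-1]  conj(Y_{7,-1})(Ω₁) = -0.55948 - 0.30623j ; Y_{7,-1}(Ω₂) = -0.61070 - 0.08095j ; Δ = 0.31688 + 0.23231j
  [+0]  conj(Y_{7,0})(Ω₁) = 0.29258 + 0.00000j ; Y_{7,0}(Ω₂) = -0.54022 + 0.00000j ; Δ = -0.15805 + 0.00000j
  [+1]  conj(Y_{7,1})(Ω₁) = 0.55948 - 0.30623j ; Y_{7,1}(Ω₂) = 0.61070 - 0.08095j ; Δ = 0.31688 - 0.23231j
  [+2]  conj(Y_{7,2})(Ω₁) = 0.19583 - 0.30608j ; Y_{7,2}(Ω₂) = -0.24979 + 0.06741j ; Δ = -0.02828 + 0.08965j
  [+3]  conj(Y_{7,3})(Ω₁) = 0.00822 - 0.11997j ; Y_{7,3}(Ω₂) = 0.06077 - 0.02536j ; Δ = -0.00254 - 0.00750j
  [+4]  conj(Y_{7,4})(Ω₁) = -0.01132 - 0.02453j ; Y_{7,4}(Ω₂) = -0.00998 + 0.00581j ; Δ = 0.00026 + 0.00018j
  [+5]  conj(Y_{7,5})(Ω₁) = -0.00347 - 0.00257j ; Y_{7,5}(Ω₂) = 0.00115 - 0.00089j ; Δ = -0.00001 + 0.00000j
  [+6]  conj(Y_{7,6})(Ω₁) = -0.00048 - 0.00007j ; Y_{7,6}(Ω₂) = -0.00009 + 0.00009j ; Δ = 0.00000 - 0.00000j
  [+7]  conj(Y_{7,7})(Ω₁) = -0.00003 + 0.00001j ; Y_{7,7}(Ω₂) = 0.00000 - 0.00001j ; Δ = -0.00000 + 0.00000j
Σ over m = 0.41455 - 0.00000j; ×(4π/15) → 0.34729 - 0.00000j. Real part: 0.347291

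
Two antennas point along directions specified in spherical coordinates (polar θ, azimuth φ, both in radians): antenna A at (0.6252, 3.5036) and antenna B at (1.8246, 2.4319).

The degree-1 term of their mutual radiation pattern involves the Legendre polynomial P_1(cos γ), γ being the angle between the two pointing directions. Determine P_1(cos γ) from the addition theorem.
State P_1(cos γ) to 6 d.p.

Term-by-term m-sum for l=1 (normalisation 4π/3 = 4.188790):
  m=-1: Y*=(-0.189098, -0.071611)  Y=(-0.253683, -0.217912)  product (0.032366, 0.059373)
  m=+0: Y*=(0.396181, -0.000000)  Y=(-0.122682, 0.000000)  product (-0.048604, 0.000000)
  m=+1: Y*=(0.189098, -0.071611)  Y=(0.253683, -0.217912)  product (0.032366, -0.059373)
Accumulated sum (0.016128, 0.000000); after 4π/(2l+1) scaling, (0.067557, 0.000000) ⇒ P_1 = 0.067557

0.067557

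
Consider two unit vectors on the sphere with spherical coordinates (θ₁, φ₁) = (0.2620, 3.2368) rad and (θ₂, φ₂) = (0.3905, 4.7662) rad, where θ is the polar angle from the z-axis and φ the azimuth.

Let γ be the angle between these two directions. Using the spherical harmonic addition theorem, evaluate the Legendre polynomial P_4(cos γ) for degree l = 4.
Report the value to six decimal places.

0.191502

Summing Y*_{l m}(θ₁,φ₁)·Y_{l m}(θ₂,φ₂) over m ∈ [−4, 4]; prefactor 4π/(2·4+1) = 1.396263:
  [-4]  conj(Y_{4,-4})(Ω₁) = (0.001849, 0.000740) ; Y_{4,-4}(Ω₂) = (0.009076, -0.001984) ; Δ = (0.000018, 0.000003)
  [-3]  conj(Y_{4,-3})(Ω₁) = (-0.020156, -0.005919) ; Y_{4,-3}(Ω₂) = (-0.010261, -0.063008) ; Δ = (-0.000166, 0.001331)
  [-2]  conj(Y_{4,-2})(Ω₁) = (0.121872, 0.023491) ; Y_{4,-2}(Ω₂) = (-0.240264, 0.025958) ; Δ = (-0.029891, -0.002480)
  [-1]  conj(Y_{4,-1})(Ω₁) = (-0.415943, -0.039721) ; Y_{4,-1}(Ω₂) = (0.026742, 0.496478) ; Δ = (0.008597, -0.207569)
  [+0]  conj(Y_{4,0})(Ω₁) = (0.579072, -0.000000) ; Y_{4,0}(Ω₂) = (0.310905, 0.000000) ; Δ = (0.180036, 0.000000)
  [+1]  conj(Y_{4,1})(Ω₁) = (0.415943, -0.039721) ; Y_{4,1}(Ω₂) = (-0.026742, 0.496478) ; Δ = (0.008597, 0.207569)
  [+2]  conj(Y_{4,2})(Ω₁) = (0.121872, -0.023491) ; Y_{4,2}(Ω₂) = (-0.240264, -0.025958) ; Δ = (-0.029891, 0.002480)
  [+3]  conj(Y_{4,3})(Ω₁) = (0.020156, -0.005919) ; Y_{4,3}(Ω₂) = (0.010261, -0.063008) ; Δ = (-0.000166, -0.001331)
  [+4]  conj(Y_{4,4})(Ω₁) = (0.001849, -0.000740) ; Y_{4,4}(Ω₂) = (0.009076, 0.001984) ; Δ = (0.000018, -0.000003)
Accumulated sum (0.137153, -0.000000); after 4π/(2l+1) scaling, (0.191502, -0.000000) ⇒ P_4 = 0.191502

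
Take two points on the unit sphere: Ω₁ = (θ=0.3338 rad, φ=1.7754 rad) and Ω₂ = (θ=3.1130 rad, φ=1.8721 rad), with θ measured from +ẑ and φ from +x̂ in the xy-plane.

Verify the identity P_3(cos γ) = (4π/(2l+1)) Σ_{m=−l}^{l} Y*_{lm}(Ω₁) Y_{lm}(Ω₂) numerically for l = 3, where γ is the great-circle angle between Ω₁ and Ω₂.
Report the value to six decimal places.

-0.641482

Addition theorem: P_3(cos γ) = (4π/7) Σ_m Y*_{lm}(Ω₁) Y_{lm}(Ω₂), m = −3…3:
  m=-3: 0.00845 - 0.01200j × 0.00001 + 0.00001j = 0.00000 - 0.00000j  (running Σ = 0.00000 - 0.00000j)
  m=-2: -0.09509 - 0.04124j × 0.00069 - 0.00047j = -0.00008 + 0.00002j  (running Σ = -0.00008 + 0.00002j)
  m=-1: -0.07451 + 0.35906j × -0.01096 - 0.03526j = 0.01348 - 0.00131j  (running Σ = 0.01339 - 0.00129j)
  m=0: 0.51592 + 0.00000j × -0.74452 + 0.00000j = -0.38411 + 0.00000j  (running Σ = -0.37072 - 0.00129j)
  m=1: 0.07451 + 0.35906j × 0.01096 - 0.03526j = 0.01348 + 0.00131j  (running Σ = -0.35725 + 0.00002j)
  m=2: -0.09509 + 0.04124j × 0.00069 + 0.00047j = -0.00008 - 0.00002j  (running Σ = -0.35733 - 0.00000j)
  m=3: -0.00845 - 0.01200j × -0.00001 + 0.00001j = 0.00000 + 0.00000j  (running Σ = -0.35733 + 0.00000j)
Total Σ_m = -0.35733 + 0.00000j. Multiply by 1.795196: -0.64148 + 0.00000j. P_3(cos γ) = -0.641482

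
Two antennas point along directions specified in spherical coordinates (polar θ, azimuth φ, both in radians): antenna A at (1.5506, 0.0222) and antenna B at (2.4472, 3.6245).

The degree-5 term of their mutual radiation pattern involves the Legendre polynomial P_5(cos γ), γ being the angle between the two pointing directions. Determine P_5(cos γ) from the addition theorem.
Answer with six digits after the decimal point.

0.124328

Addition theorem: P_5(cos γ) = (4π/11) Σ_m Y*_{lm}(Ω₁) Y_{lm}(Ω₂), m = −5…5:
  [-5]  conj(Y_{5,-5})(Ω₁) = +0.460806+0.051361i ; Y_{5,-5}(Ω₂) = +0.037210+0.033104i ; Δ = +0.015447+0.017165i
  [-4]  conj(Y_{5,-4})(Ω₁) = +0.029500+0.002626i ; Y_{5,-4}(Ω₂) = +0.066772+0.176947i ; Δ = +0.001505+0.005395i
  [-3]  conj(Y_{5,-3})(Ω₁) = -0.343699-0.022924i ; Y_{5,-3}(Ω₂) = -0.047628+0.388213i ; Δ = +0.025269-0.132337i
  [-2]  conj(Y_{5,-2})(Ω₁) = -0.034136-0.001517i ; Y_{5,-2}(Ω₂) = -0.234010+0.338421i ; Δ = +0.008501-0.011198i
  [-1]  conj(Y_{5,-1})(Ω₁) = +0.318311+0.007068i ; Y_{5,-1}(Ω₂) = -0.010081+0.005286i ; Δ = -0.003246+0.001611i
  [+0]  conj(Y_{5,0})(Ω₁) = +0.035360-0.000000i ; Y_{5,0}(Ω₂) = +0.392505+0.000000i ; Δ = +0.013879+0.000000i
  [+1]  conj(Y_{5,1})(Ω₁) = -0.318311+0.007068i ; Y_{5,1}(Ω₂) = +0.010081+0.005286i ; Δ = -0.003246-0.001611i
  [+2]  conj(Y_{5,2})(Ω₁) = -0.034136+0.001517i ; Y_{5,2}(Ω₂) = -0.234010-0.338421i ; Δ = +0.008501+0.011198i
  [+3]  conj(Y_{5,3})(Ω₁) = +0.343699-0.022924i ; Y_{5,3}(Ω₂) = +0.047628+0.388213i ; Δ = +0.025269+0.132337i
  [+4]  conj(Y_{5,4})(Ω₁) = +0.029500-0.002626i ; Y_{5,4}(Ω₂) = +0.066772-0.176947i ; Δ = +0.001505-0.005395i
  [+5]  conj(Y_{5,5})(Ω₁) = -0.460806+0.051361i ; Y_{5,5}(Ω₂) = -0.037210+0.033104i ; Δ = +0.015447-0.017165i
Total Σ_m = +0.108831+0.000000i. Multiply by 1.142397: +0.124328+0.000000i. P_5(cos γ) = 0.124328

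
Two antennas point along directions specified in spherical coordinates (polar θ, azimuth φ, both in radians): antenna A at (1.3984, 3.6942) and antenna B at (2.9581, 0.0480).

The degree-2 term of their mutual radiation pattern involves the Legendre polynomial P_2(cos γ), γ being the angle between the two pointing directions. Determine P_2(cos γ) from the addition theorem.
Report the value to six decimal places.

-0.340567

Expand P_2 via completeness: Σ_{m} conj(Y_{2,m}) at Ω₁ times Y_{2,m} at Ω₂ —
  m=-2: Y*=+0.168312+0.335002i  Y=+0.012801-0.001233i  product +0.002568+0.004081i
  m=-1: Y*=-0.111128-0.068533i  Y=-0.138437+0.006650i  product +0.015840+0.008748i
  m=+0: Y*=-0.287548-0.000000i  Y=+0.599282+0.000000i  product -0.172322-0.000000i
  m=+1: Y*=+0.111128-0.068533i  Y=+0.138437+0.006650i  product +0.015840-0.008748i
  m=+2: Y*=+0.168312-0.335002i  Y=+0.012801+0.001233i  product +0.002568-0.004081i
Accumulated sum -0.135507+0.000000i; after 4π/(2l+1) scaling, -0.340567+0.000000i ⇒ P_2 = -0.340567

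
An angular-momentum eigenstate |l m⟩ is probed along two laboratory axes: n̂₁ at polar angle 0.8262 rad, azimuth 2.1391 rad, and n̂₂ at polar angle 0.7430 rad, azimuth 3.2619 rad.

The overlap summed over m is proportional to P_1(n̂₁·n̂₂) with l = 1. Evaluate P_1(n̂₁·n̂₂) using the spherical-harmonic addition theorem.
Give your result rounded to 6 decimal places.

Addition theorem: P_1(cos γ) = (4π/3) Σ_m Y*_{lm}(Ω₁) Y_{lm}(Ω₂), m = −1…1:
  m=-1: Y*=-0.136738+0.214128i  Y=-0.232037+0.028051i  product +0.025722-0.053521i
  m=+0: Y*=+0.331114-0.000000i  Y=+0.359828+0.000000i  product +0.119144+0.000000i
  m=+1: Y*=+0.136738+0.214128i  Y=+0.232037+0.028051i  product +0.025722+0.053521i
Total Σ_m = +0.170587+0.000000i. Multiply by 4.188790: +0.714554+0.000000i. P_1(cos γ) = 0.714554

0.714554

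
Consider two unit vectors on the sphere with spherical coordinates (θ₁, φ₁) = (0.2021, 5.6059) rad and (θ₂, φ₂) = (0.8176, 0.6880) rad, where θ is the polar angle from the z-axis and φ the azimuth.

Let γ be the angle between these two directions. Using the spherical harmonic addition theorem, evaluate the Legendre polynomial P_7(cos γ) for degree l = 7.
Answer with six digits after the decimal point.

Summing Y*_{l m}(θ₁,φ₁)·Y_{l m}(θ₂,φ₂) over m ∈ [−7, 7]; prefactor 4π/(2·7+1) = 0.837758:
  [-7]  conj(Y_{7,-7})(Ω₁) = (0.000000, 0.000007) ; Y_{7,-7}(Ω₂) = (0.005686, 0.054686) ; Δ = (-0.000000, 0.000000)
  [-6]  conj(Y_{7,-6})(Ω₁) = (-0.000072, 0.000096) ; Y_{7,-6}(Ω₂) = (-0.106409, 0.160870) ; Δ = (-0.000008, -0.000022)
  [-5]  conj(Y_{7,-5})(Ω₁) = (-0.001331, 0.000333) ; Y_{7,-5}(Ω₂) = (-0.368216, 0.113260) ; Δ = (0.000453, -0.000273)
  [-4]  conj(Y_{7,-4})(Ω₁) = (-0.010041, -0.004635) ; Y_{7,-4}(Ω₂) = (-0.405252, -0.166388) ; Δ = (0.003298, 0.003549)
  [-3]  conj(Y_{7,-3})(Ω₁) = (-0.028410, -0.057189) ; Y_{7,-3}(Ω₂) = (-0.069551, -0.129395) ; Δ = (-0.005424, 0.007654)
  [-2]  conj(Y_{7,-2})(Ω₁) = (0.054510, -0.248155) ; Y_{7,-2}(Ω₂) = (-0.056925, 0.288522) ; Δ = (0.068495, 0.029853)
  [-1]  conj(Y_{7,-1})(Ω₁) = (0.478102, -0.384481) ; Y_{7,-1}(Ω₂) = (-0.225147, 0.185066) ; Δ = (-0.036489, 0.175045)
  [+0]  conj(Y_{7,0})(Ω₁) = (0.550763, -0.000000) ; Y_{7,0}(Ω₂) = (0.215754, 0.000000) ; Δ = (0.118830, 0.000000)
  [+1]  conj(Y_{7,1})(Ω₁) = (-0.478102, -0.384481) ; Y_{7,1}(Ω₂) = (0.225147, 0.185066) ; Δ = (-0.036489, -0.175045)
  [+2]  conj(Y_{7,2})(Ω₁) = (0.054510, 0.248155) ; Y_{7,2}(Ω₂) = (-0.056925, -0.288522) ; Δ = (0.068495, -0.029853)
  [+3]  conj(Y_{7,3})(Ω₁) = (0.028410, -0.057189) ; Y_{7,3}(Ω₂) = (0.069551, -0.129395) ; Δ = (-0.005424, -0.007654)
  [+4]  conj(Y_{7,4})(Ω₁) = (-0.010041, 0.004635) ; Y_{7,4}(Ω₂) = (-0.405252, 0.166388) ; Δ = (0.003298, -0.003549)
  [+5]  conj(Y_{7,5})(Ω₁) = (0.001331, 0.000333) ; Y_{7,5}(Ω₂) = (0.368216, 0.113260) ; Δ = (0.000453, 0.000273)
  [+6]  conj(Y_{7,6})(Ω₁) = (-0.000072, -0.000096) ; Y_{7,6}(Ω₂) = (-0.106409, -0.160870) ; Δ = (-0.000008, 0.000022)
  [+7]  conj(Y_{7,7})(Ω₁) = (-0.000000, 0.000007) ; Y_{7,7}(Ω₂) = (-0.005686, 0.054686) ; Δ = (-0.000000, -0.000000)
Σ over m = (0.179479, 0.000000); ×(4π/15) → (0.150360, 0.000000). Real part: 0.150360

0.150360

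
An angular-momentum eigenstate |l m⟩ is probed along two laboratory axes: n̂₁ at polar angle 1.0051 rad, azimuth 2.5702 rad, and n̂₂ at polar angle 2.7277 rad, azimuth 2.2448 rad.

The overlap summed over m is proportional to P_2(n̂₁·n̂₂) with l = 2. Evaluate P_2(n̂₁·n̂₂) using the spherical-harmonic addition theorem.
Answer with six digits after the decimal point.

Expand P_2 via completeness: Σ_{m} conj(Y_{2,m}) at Ω₁ times Y_{2,m} at Ω₂ —
  [-2]  conj(Y_{2,-2})(Ω₁) = 0.11427 - 0.25046j ; Y_{2,-2}(Ω₂) = -0.01380 + 0.06093j ; Δ = 0.01368 + 0.01042j
  [-1]  conj(Y_{2,-1})(Ω₁) = -0.29405 + 0.18905j ; Y_{2,-1}(Ω₂) = 0.17754 + 0.22226j ; Δ = -0.09423 - 0.03179j
  [+0]  conj(Y_{2,0})(Ω₁) = -0.04356 + 0.00000j ; Y_{2,0}(Ω₂) = 0.47774 + 0.00000j ; Δ = -0.02081 + 0.00000j
  [+1]  conj(Y_{2,1})(Ω₁) = 0.29405 + 0.18905j ; Y_{2,1}(Ω₂) = -0.17754 + 0.22226j ; Δ = -0.09423 + 0.03179j
  [+2]  conj(Y_{2,2})(Ω₁) = 0.11427 + 0.25046j ; Y_{2,2}(Ω₂) = -0.01380 - 0.06093j ; Δ = 0.01368 - 0.01042j
Σ over m = -0.18189 + 0.00000j; ×(4π/5) → -0.45714 + 0.00000j. Real part: -0.457139

-0.457139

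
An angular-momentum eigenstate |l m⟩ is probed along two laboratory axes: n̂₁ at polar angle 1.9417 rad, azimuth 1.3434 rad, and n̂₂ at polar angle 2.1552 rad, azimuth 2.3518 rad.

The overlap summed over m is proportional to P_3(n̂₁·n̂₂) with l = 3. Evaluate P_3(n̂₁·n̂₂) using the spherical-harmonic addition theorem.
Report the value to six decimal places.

-0.341712

Term-by-term m-sum for l=3 (normalisation 4π/7 = 1.795196):
  m=-3: Y*=-0.212960-0.262173i  Y=+0.173407-0.168894i  product -0.081208-0.009495i
  m=-2: Y*=+0.289055-0.141342i  Y=+0.003447-0.392200i  product -0.054438-0.113855i
  m=-1: Y*=-0.023299-0.100689i  Y=-0.099030-0.099904i  product -0.007752+0.012299i
  m=+0: Y*=+0.316932-0.000000i  Y=+0.304319+0.000000i  product +0.096449+0.000000i
  m=+1: Y*=+0.023299-0.100689i  Y=+0.099030-0.099904i  product -0.007752-0.012299i
  m=+2: Y*=+0.289055+0.141342i  Y=+0.003447+0.392200i  product -0.054438+0.113855i
  m=+3: Y*=+0.212960-0.262173i  Y=-0.173407-0.168894i  product -0.081208+0.009495i
Σ over m = -0.190348+0.000000i; ×(4π/7) → -0.341712+0.000000i. Real part: -0.341712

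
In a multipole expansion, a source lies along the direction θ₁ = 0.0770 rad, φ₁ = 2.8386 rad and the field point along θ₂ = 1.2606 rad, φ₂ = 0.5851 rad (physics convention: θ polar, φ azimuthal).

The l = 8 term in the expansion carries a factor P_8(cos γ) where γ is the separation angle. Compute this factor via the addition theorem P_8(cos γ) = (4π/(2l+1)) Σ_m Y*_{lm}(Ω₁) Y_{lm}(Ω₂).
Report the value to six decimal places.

Term-by-term m-sum for l=8 (normalisation 4π/17 = 0.739198):
  m=-8: -0.000000-0.000000i × -0.011008+0.348374i = +0.000000-0.000000i  (running Σ = +0.000000-0.000000i)
  m=-7: +0.000000+0.000000i × -0.258459+0.364580i = -0.000000-0.000000i  (running Σ = -0.000000-0.000000i)
  m=-6: -0.000000-0.000001i × -0.104099+0.040257i = +0.000000+0.000000i  (running Σ = +0.000000+0.000000i)
  m=-5: -0.000001+0.000026i × +0.304211+0.066780i = -0.000002+0.000008i  (running Σ = -0.000002+0.000008i)
  m=-4: +0.000164-0.000437i × +0.166137+0.171470i = +0.000102-0.000044i  (running Σ = +0.000100-0.000037i)
  m=-3: -0.003823+0.004908i × -0.038693-0.207328i = +0.001165+0.000603i  (running Σ = +0.001265+0.000566i)
  m=-2: +0.048582-0.033666i × +0.108244-0.255596i = -0.003346-0.016062i  (running Σ = -0.002081-0.015495i)
  m=-1: -0.343818+0.107484i × -0.135265+0.089611i = +0.036875-0.045349i  (running Σ = +0.034794-0.060844i)
  m=0: +1.042221-0.000000i × -0.285949+0.000000i = -0.298022+0.000000i  (running Σ = -0.263227-0.060844i)
  m=1: +0.343818+0.107484i × +0.135265+0.089611i = +0.036875+0.045349i  (running Σ = -0.226353-0.015495i)
  m=2: +0.048582+0.033666i × +0.108244+0.255596i = -0.003346+0.016062i  (running Σ = -0.229699+0.000566i)
  m=3: +0.003823+0.004908i × +0.038693-0.207328i = +0.001165-0.000603i  (running Σ = -0.228533-0.000037i)
  m=4: +0.000164+0.000437i × +0.166137-0.171470i = +0.000102+0.000044i  (running Σ = -0.228431+0.000008i)
  m=5: +0.000001+0.000026i × -0.304211+0.066780i = -0.000002-0.000008i  (running Σ = -0.228433+0.000000i)
  m=6: -0.000000+0.000001i × -0.104099-0.040257i = +0.000000-0.000000i  (running Σ = -0.228433-0.000000i)
  m=7: -0.000000+0.000000i × +0.258459+0.364580i = -0.000000+0.000000i  (running Σ = -0.228433-0.000000i)
  m=8: -0.000000+0.000000i × -0.011008-0.348374i = +0.000000+0.000000i  (running Σ = -0.228433+0.000000i)
Total Σ_m = -0.228433+0.000000i. Multiply by 0.739198: -0.168857+0.000000i. P_8(cos γ) = -0.168857

-0.168857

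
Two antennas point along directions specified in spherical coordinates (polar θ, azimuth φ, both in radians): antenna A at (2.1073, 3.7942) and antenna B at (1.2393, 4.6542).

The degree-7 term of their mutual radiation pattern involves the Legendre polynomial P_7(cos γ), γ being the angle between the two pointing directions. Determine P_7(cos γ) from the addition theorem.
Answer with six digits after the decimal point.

-0.101076

Addition theorem: P_7(cos γ) = (4π/15) Σ_m Y*_{lm}(Ω₁) Y_{lm}(Ω₂), m = −7…7:
  m=-7: (0.024889, 0.171475) × (0.133869, -0.310275) = (0.056536, 0.015233)  (running Σ = (0.056536, 0.015233))
  m=-6: (0.275701, 0.269515) × (-0.408944, -0.148875) = (-0.072622, -0.151261)  (running Σ = (-0.016086, -0.136028))
  m=-5: (0.409406, 0.049966) × (-0.029993, 0.100164) = (-0.017284, 0.039509)  (running Σ = (-0.033370, -0.096519))
  m=-4: (0.069957, -0.041099) × (-0.301511, -0.071474) = (-0.024030, 0.007392)  (running Σ = (-0.057401, -0.089128))
  m=-3: (-0.118846, 0.291587) × (-0.038767, 0.219816) = (-0.059488, -0.037428)  (running Σ = (-0.116889, -0.126556))
  m=-2: (0.061681, 0.226763) × (-0.223965, -0.026183) = (-0.007877, -0.052402)  (running Σ = (-0.124766, -0.178958))
  m=-1: (-0.180288, -0.137799) × (-0.014948, 0.256595) = (0.038053, -0.044201)  (running Σ = (-0.086713, -0.223159))
  m=0: (-0.266833, -0.000000) × (-0.197783, 0.000000) = (0.052775, 0.000000)  (running Σ = (-0.033938, -0.223159))
  m=1: (0.180288, -0.137799) × (0.014948, 0.256595) = (0.038053, 0.044201)  (running Σ = (0.004116, -0.178958))
  m=2: (0.061681, -0.226763) × (-0.223965, 0.026183) = (-0.007877, 0.052402)  (running Σ = (-0.003761, -0.126556))
  m=3: (0.118846, 0.291587) × (0.038767, 0.219816) = (-0.059488, 0.037428)  (running Σ = (-0.063250, -0.089128))
  m=4: (0.069957, 0.041099) × (-0.301511, 0.071474) = (-0.024030, -0.007392)  (running Σ = (-0.087280, -0.096519))
  m=5: (-0.409406, 0.049966) × (0.029993, 0.100164) = (-0.017284, -0.039509)  (running Σ = (-0.104564, -0.136028))
  m=6: (0.275701, -0.269515) × (-0.408944, 0.148875) = (-0.072622, 0.151261)  (running Σ = (-0.177187, 0.015233))
  m=7: (-0.024889, 0.171475) × (-0.133869, -0.310275) = (0.056536, -0.015233)  (running Σ = (-0.120650, 0.000000))
Accumulated sum (-0.120650, 0.000000); after 4π/(2l+1) scaling, (-0.101076, 0.000000) ⇒ P_7 = -0.101076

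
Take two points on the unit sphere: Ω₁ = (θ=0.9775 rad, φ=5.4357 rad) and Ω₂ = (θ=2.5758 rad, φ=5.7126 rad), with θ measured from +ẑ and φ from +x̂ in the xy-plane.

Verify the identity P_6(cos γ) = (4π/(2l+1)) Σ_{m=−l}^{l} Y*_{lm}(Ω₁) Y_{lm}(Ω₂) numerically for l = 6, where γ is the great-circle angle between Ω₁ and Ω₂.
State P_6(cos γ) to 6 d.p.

Expand P_6 via completeness: Σ_{m} conj(Y_{6,m}) at Ω₁ times Y_{6,m} at Ω₂ —
  m=-6: 0.05711 + 0.14615j × -0.01101 - 0.00319j = -0.00016 - 0.00179j  (running Σ = -0.00016 - 0.00179j)
  m=-5: -0.16763 + 0.32598j × 0.05996 - 0.01781j = -0.00425 + 0.02253j  (running Σ = -0.00441 + 0.02074j)
  m=-4: -0.39849 + 0.10105j × -0.13159 + 0.15262j = 0.03702 - 0.07412j  (running Σ = 0.03261 - 0.05338j)
  m=-3: -0.07516 - 0.05133j × 0.05759 - 0.40586j = -0.02516 + 0.02755j  (running Σ = 0.00745 - 0.02583j)
  m=-2: 0.03888 + 0.31150j × 0.19224 + 0.41959j = -0.12323 + 0.07620j  (running Σ = -0.11578 + 0.05037j)
  m=-1: -0.14576 + 0.16508j × -0.05956 - 0.03822j = 0.01499 - 0.00426j  (running Σ = -0.10079 + 0.04611j)
  m=0: 0.26052 + 0.00000j × -0.41603 + 0.00000j = -0.10838 + 0.00000j  (running Σ = -0.20917 + 0.04611j)
  m=1: 0.14576 + 0.16508j × 0.05956 - 0.03822j = 0.01499 + 0.00426j  (running Σ = -0.19418 + 0.05037j)
  m=2: 0.03888 - 0.31150j × 0.19224 - 0.41959j = -0.12323 - 0.07620j  (running Σ = -0.31741 - 0.02583j)
  m=3: 0.07516 - 0.05133j × -0.05759 - 0.40586j = -0.02516 - 0.02755j  (running Σ = -0.34257 - 0.05338j)
  m=4: -0.39849 - 0.10105j × -0.13159 - 0.15262j = 0.03702 + 0.07412j  (running Σ = -0.30555 + 0.02074j)
  m=5: 0.16763 + 0.32598j × -0.05996 - 0.01781j = -0.00425 - 0.02253j  (running Σ = -0.30980 - 0.00179j)
  m=6: 0.05711 - 0.14615j × -0.01101 + 0.00319j = -0.00016 + 0.00179j  (running Σ = -0.30996 + 0.00000j)
Σ over m = -0.30996 + 0.00000j; ×(4π/13) → -0.29962 + 0.00000j. Real part: -0.299621

-0.299621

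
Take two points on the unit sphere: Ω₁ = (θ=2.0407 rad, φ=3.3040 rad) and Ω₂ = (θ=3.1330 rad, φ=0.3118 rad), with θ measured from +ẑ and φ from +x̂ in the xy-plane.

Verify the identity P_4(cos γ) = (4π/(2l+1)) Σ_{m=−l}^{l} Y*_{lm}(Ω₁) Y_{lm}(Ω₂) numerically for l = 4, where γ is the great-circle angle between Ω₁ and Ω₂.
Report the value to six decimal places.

-0.196406

Expand P_4 via completeness: Σ_{m} conj(Y_{4,m}) at Ω₁ times Y_{4,m} at Ω₂ —
  term(m=-4) = +0.000000-0.000000i   from Y*(Ω₁)=+0.222705+0.169171i, Y(Ω₂)=+0.000000-0.000000i
  term(m=-3) = -0.000000+0.000000i   from Y*(Ω₁)=+0.354976+0.188075i, Y(Ω₂)=-0.000000+0.000001i
  term(m=-2) = +0.000016-0.000005i   from Y*(Ω₁)=+0.109683+0.036935i, Y(Ω₂)=+0.000120-0.000087i
  term(m=-1) = +0.004805-0.000723i   from Y*(Ω₁)=-0.294938-0.048326i, Y(Ω₂)=-0.015474+0.004987i
  term(m=+0) = -0.150307-0.000000i   from Y*(Ω₁)=-0.177674-0.000000i, Y(Ω₂)=+0.845972+0.000000i
  term(m=+1) = +0.004805+0.000723i   from Y*(Ω₁)=+0.294938-0.048326i, Y(Ω₂)=+0.015474+0.004987i
  term(m=+2) = +0.000016+0.000005i   from Y*(Ω₁)=+0.109683-0.036935i, Y(Ω₂)=+0.000120+0.000087i
  term(m=+3) = -0.000000-0.000000i   from Y*(Ω₁)=-0.354976+0.188075i, Y(Ω₂)=+0.000000+0.000001i
  term(m=+4) = +0.000000+0.000000i   from Y*(Ω₁)=+0.222705-0.169171i, Y(Ω₂)=+0.000000+0.000000i
Total Σ_m = -0.140665+0.000000i. Multiply by 1.396263: -0.196406+0.000000i. P_4(cos γ) = -0.196406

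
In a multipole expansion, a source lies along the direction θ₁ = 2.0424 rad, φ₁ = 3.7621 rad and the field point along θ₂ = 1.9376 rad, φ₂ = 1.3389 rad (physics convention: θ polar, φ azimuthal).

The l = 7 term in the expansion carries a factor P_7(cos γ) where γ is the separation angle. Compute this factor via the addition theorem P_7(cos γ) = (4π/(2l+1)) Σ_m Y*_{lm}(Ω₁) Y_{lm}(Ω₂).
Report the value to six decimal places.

Addition theorem: P_7(cos γ) = (4π/15) Σ_m Y*_{lm}(Ω₁) Y_{lm}(Ω₂), m = −7…7:
  term(m=-7) = (-0.021392, -0.065348)   from Y*(Ω₁)=(0.080269, 0.207668), Y(Ω₂)=(-0.308415, -0.016200)
  term(m=-6) = (-0.073802, 0.173574)   from Y*(Ω₁)=(0.355026, 0.233339), Y(Ω₂)=(0.079228, 0.436835)
  term(m=-5) = (0.054526, -0.026364)   from Y*(Ω₁)=(0.346254, -0.013530), Y(Ω₂)=(0.160204, -0.069880)
  term(m=-4) = (-0.017021, -0.004674)   from Y*(Ω₁)=(-0.052563, 0.040758), Y(Ω₂)=(0.159166, 0.212349)
  term(m=-3) = (0.054944, 0.083066)   from Y*(Ω₁)=(-0.101573, 0.339478), Y(Ω₂)=(0.180135, -0.215745)
  term(m=-2) = (-0.001912, 0.014179)   from Y*(Ω₁)=(0.029451, 0.086044), Y(Ω₂)=(0.140704, 0.070378)
  term(m=-1) = (-0.072106, 0.063037)   from Y*(Ω₁)=(-0.256869, -0.183578), Y(Ω₂)=(0.069717, -0.295230)
  term(m=+0) = (-0.016323, -0.000000)   from Y*(Ω₁)=(-0.132339, -0.000000), Y(Ω₂)=(0.123341, 0.000000)
  term(m=+1) = (-0.072106, -0.063037)   from Y*(Ω₁)=(0.256869, -0.183578), Y(Ω₂)=(-0.069717, -0.295230)
  term(m=+2) = (-0.001912, -0.014179)   from Y*(Ω₁)=(0.029451, -0.086044), Y(Ω₂)=(0.140704, -0.070378)
  term(m=+3) = (0.054944, -0.083066)   from Y*(Ω₁)=(0.101573, 0.339478), Y(Ω₂)=(-0.180135, -0.215745)
  term(m=+4) = (-0.017021, 0.004674)   from Y*(Ω₁)=(-0.052563, -0.040758), Y(Ω₂)=(0.159166, -0.212349)
  term(m=+5) = (0.054526, 0.026364)   from Y*(Ω₁)=(-0.346254, -0.013530), Y(Ω₂)=(-0.160204, -0.069880)
  term(m=+6) = (-0.073802, -0.173574)   from Y*(Ω₁)=(0.355026, -0.233339), Y(Ω₂)=(0.079228, -0.436835)
  term(m=+7) = (-0.021392, 0.065348)   from Y*(Ω₁)=(-0.080269, 0.207668), Y(Ω₂)=(0.308415, -0.016200)
Total Σ_m = (-0.169850, 0.000000). Multiply by 0.837758: (-0.142293, 0.000000). P_7(cos γ) = -0.142293

-0.142293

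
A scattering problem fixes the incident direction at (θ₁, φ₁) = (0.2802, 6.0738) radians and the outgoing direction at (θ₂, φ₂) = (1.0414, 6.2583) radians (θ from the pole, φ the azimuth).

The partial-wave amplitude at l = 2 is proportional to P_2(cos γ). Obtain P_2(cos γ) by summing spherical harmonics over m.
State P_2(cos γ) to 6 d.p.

Summing Y*_{l m}(θ₁,φ₁)·Y_{l m}(θ₂,φ₂) over m ∈ [−2, 2]; prefactor 4π/(2·2+1) = 2.513274:
  m=-2: +0.026989-0.012013i × +0.287403+0.014316i = +0.007929-0.003066i  (running Σ = +0.007929-0.003066i)
  m=-1: +0.200830-0.042676i × +0.336636+0.008379i = +0.067964-0.012684i  (running Σ = +0.075893-0.015750i)
  m=0: +0.558421-0.000000i × -0.074082+0.000000i = -0.041369+0.000000i  (running Σ = +0.034524-0.015750i)
  m=1: -0.200830-0.042676i × -0.336636+0.008379i = +0.067964+0.012684i  (running Σ = +0.102488-0.003066i)
  m=2: +0.026989+0.012013i × +0.287403-0.014316i = +0.007929+0.003066i  (running Σ = +0.110417-0.000000i)
Σ over m = +0.110417-0.000000i; ×(4π/5) → +0.277509-0.000000i. Real part: 0.277509

0.277509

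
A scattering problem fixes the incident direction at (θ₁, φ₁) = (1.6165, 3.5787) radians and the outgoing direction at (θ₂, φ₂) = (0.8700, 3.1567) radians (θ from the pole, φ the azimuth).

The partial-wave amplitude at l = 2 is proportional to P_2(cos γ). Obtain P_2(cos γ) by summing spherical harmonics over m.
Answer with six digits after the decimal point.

Summing Y*_{l m}(θ₁,φ₁)·Y_{l m}(θ₂,φ₂) over m ∈ [−2, 2]; prefactor 4π/(2·2+1) = 2.513274:
  term(m=-2) = +0.057800+0.065005i   from Y*(Ω₁)=+0.247316+0.295669i, Y(Ω₂)=+0.225558-0.006817i
  term(m=-1) = -0.012247-0.005499i   from Y*(Ω₁)=+0.031944+0.014926i, Y(Ω₂)=-0.380714+0.005752i
  term(m=+0) = -0.024456-0.000000i   from Y*(Ω₁)=-0.313417-0.000000i, Y(Ω₂)=+0.078029+0.000000i
  term(m=+1) = -0.012247+0.005499i   from Y*(Ω₁)=-0.031944+0.014926i, Y(Ω₂)=+0.380714+0.005752i
  term(m=+2) = +0.057800-0.065005i   from Y*(Ω₁)=+0.247316-0.295669i, Y(Ω₂)=+0.225558+0.006817i
Σ over m = +0.066649+0.000000i; ×(4π/5) → +0.167507+0.000000i. Real part: 0.167507

0.167507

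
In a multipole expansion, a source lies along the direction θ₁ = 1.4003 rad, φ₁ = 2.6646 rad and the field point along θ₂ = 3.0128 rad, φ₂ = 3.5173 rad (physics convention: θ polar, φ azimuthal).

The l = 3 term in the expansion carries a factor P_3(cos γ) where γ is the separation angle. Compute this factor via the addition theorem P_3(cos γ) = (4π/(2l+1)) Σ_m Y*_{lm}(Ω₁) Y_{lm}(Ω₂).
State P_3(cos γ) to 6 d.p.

0.125945

Expand P_3 via completeness: Σ_{m} conj(Y_{3,m}) at Ω₁ times Y_{3,m} at Ω₂ —
  m=-3: Y*=-0.055653+0.395440i  Y=-0.000379+0.000798i  product -0.000295-0.000194i
  m=-2: Y*=+0.097414-0.137376i  Y=-0.012217+0.011414i  product +0.000378+0.002790i
  m=-1: Y*=+0.242216-0.125176i  Y=-0.151267+0.059666i  product -0.029171+0.033387i
  m=+0: Y*=-0.180838-0.000000i  Y=-0.709646+0.000000i  product +0.128331+0.000000i
  m=+1: Y*=-0.242216-0.125176i  Y=+0.151267+0.059666i  product -0.029171-0.033387i
  m=+2: Y*=+0.097414+0.137376i  Y=-0.012217-0.011414i  product +0.000378-0.002790i
  m=+3: Y*=+0.055653+0.395440i  Y=+0.000379+0.000798i  product -0.000295+0.000194i
Total Σ_m = +0.070157+0.000000i. Multiply by 1.795196: +0.125945+0.000000i. P_3(cos γ) = 0.125945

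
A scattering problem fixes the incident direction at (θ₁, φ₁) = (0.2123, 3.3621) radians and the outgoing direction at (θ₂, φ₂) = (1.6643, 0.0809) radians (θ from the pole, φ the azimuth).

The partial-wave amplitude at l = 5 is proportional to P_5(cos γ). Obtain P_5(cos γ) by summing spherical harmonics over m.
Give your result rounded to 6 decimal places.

-0.345546

Expand P_5 via completeness: Σ_{m} conj(Y_{5,m}) at Ω₁ times Y_{5,m} at Ω₂ —
  [-5]  conj(Y_{5,-5})(Ω₁) = -0.00009 - 0.00017j ; Y_{5,-5}(Ω₂) = 0.41744 - 0.17871j ; Δ = -0.00007 - 0.00006j
  [-4]  conj(Y_{5,-4})(Ω₁) = 0.00180 + 0.00218j ; Y_{5,-4}(Ω₂) = -0.12767 + 0.04282j ; Δ = -0.00032 - 0.00020j
  [-3]  conj(Y_{5,-3})(Ω₁) = -0.01941 - 0.01511j ; Y_{5,-3}(Ω₂) = -0.30542 + 0.07562j ; Δ = 0.00707 + 0.00315j
  [-2]  conj(Y_{5,-2})(Ω₁) = 0.12418 + 0.05861j ; Y_{5,-2}(Ω₂) = 0.15076 - 0.02461j ; Δ = 0.02016 + 0.00578j
  [-1]  conj(Y_{5,-1})(Ω₁) = -0.44768 - 0.10035j ; Y_{5,-1}(Ω₂) = 0.27956 - 0.02267j ; Δ = -0.12743 - 0.01791j
  [+0]  conj(Y_{5,0})(Ω₁) = 0.64455 + 0.00000j ; Y_{5,0}(Ω₂) = -0.15718 + 0.00000j ; Δ = -0.10131 + 0.00000j
  [+1]  conj(Y_{5,1})(Ω₁) = 0.44768 - 0.10035j ; Y_{5,1}(Ω₂) = -0.27956 - 0.02267j ; Δ = -0.12743 + 0.01791j
  [+2]  conj(Y_{5,2})(Ω₁) = 0.12418 - 0.05861j ; Y_{5,2}(Ω₂) = 0.15076 + 0.02461j ; Δ = 0.02016 - 0.00578j
  [+3]  conj(Y_{5,3})(Ω₁) = 0.01941 - 0.01511j ; Y_{5,3}(Ω₂) = 0.30542 + 0.07562j ; Δ = 0.00707 - 0.00315j
  [+4]  conj(Y_{5,4})(Ω₁) = 0.00180 - 0.00218j ; Y_{5,4}(Ω₂) = -0.12767 - 0.04282j ; Δ = -0.00032 + 0.00020j
  [+5]  conj(Y_{5,5})(Ω₁) = 0.00009 - 0.00017j ; Y_{5,5}(Ω₂) = -0.41744 - 0.17871j ; Δ = -0.00007 + 0.00006j
Total Σ_m = -0.30247 - 0.00000j. Multiply by 1.142397: -0.34555 - 0.00000j. P_5(cos γ) = -0.345546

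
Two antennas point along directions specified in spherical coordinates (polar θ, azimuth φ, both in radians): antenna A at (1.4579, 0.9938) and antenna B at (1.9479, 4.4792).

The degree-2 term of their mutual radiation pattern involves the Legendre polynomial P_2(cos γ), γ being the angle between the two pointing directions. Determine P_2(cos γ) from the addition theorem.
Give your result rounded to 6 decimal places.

0.745528

Addition theorem: P_2(cos γ) = (4π/5) Σ_m Y*_{lm}(Ω₁) Y_{lm}(Ω₂), m = −2…2:
  m=-2: Y*=(-0.154394, 0.348722)  Y=(-0.298239, -0.150139)  product (0.098403, -0.080822)
  m=-1: Y*=(0.047175, 0.072478)  Y=(0.061118, -0.257328)  product (0.021534, -0.007710)
  m=+0: Y*=(-0.303383, -0.000000)  Y=(-0.187097, 0.000000)  product (0.056762, 0.000000)
  m=+1: Y*=(-0.047175, 0.072478)  Y=(-0.061118, -0.257328)  product (0.021534, 0.007710)
  m=+2: Y*=(-0.154394, -0.348722)  Y=(-0.298239, 0.150139)  product (0.098403, 0.080822)
Accumulated sum (0.296636, 0.000000); after 4π/(2l+1) scaling, (0.745528, 0.000000) ⇒ P_2 = 0.745528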